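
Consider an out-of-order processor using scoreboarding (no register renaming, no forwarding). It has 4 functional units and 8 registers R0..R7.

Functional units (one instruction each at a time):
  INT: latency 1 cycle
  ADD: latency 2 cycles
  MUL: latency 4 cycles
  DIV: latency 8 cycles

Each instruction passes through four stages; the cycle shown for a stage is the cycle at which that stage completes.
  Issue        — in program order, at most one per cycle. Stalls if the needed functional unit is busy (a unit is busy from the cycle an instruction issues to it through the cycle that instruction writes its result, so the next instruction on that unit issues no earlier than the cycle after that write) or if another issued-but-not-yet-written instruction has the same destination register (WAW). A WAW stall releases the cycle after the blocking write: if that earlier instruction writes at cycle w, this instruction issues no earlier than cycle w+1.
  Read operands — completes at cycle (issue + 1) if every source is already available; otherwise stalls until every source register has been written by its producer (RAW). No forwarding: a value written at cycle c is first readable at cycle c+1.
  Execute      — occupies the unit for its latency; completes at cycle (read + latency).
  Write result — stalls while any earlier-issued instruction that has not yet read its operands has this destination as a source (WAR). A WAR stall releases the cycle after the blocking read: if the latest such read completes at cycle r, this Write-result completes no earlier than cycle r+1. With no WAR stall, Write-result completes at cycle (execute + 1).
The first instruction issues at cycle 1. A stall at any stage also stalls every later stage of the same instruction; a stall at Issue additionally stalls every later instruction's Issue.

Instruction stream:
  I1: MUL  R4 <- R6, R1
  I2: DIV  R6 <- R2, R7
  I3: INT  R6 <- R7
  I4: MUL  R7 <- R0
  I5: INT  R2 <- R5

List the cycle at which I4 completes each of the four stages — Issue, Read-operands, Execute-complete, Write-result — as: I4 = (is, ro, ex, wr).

I4 = (14, 15, 19, 20)

cycle 1: I1 issues→MUL
cycle 2: I1 reads · I2 issues→DIV
cycle 3: I2 reads
cycle 6: I1 exec-done
cycle 7: I1 writes R4
cycle 11: I2 exec-done
cycle 12: I2 writes R6
cycle 13: I3 issues→INT
cycle 14: I3 reads · I4 issues→MUL
cycle 15: I3 exec-done · I4 reads
cycle 16: I3 writes R6
cycle 17: I5 issues→INT
cycle 18: I5 reads
cycle 19: I4 exec-done · I5 exec-done
cycle 20: I4 writes R7 · I5 writes R2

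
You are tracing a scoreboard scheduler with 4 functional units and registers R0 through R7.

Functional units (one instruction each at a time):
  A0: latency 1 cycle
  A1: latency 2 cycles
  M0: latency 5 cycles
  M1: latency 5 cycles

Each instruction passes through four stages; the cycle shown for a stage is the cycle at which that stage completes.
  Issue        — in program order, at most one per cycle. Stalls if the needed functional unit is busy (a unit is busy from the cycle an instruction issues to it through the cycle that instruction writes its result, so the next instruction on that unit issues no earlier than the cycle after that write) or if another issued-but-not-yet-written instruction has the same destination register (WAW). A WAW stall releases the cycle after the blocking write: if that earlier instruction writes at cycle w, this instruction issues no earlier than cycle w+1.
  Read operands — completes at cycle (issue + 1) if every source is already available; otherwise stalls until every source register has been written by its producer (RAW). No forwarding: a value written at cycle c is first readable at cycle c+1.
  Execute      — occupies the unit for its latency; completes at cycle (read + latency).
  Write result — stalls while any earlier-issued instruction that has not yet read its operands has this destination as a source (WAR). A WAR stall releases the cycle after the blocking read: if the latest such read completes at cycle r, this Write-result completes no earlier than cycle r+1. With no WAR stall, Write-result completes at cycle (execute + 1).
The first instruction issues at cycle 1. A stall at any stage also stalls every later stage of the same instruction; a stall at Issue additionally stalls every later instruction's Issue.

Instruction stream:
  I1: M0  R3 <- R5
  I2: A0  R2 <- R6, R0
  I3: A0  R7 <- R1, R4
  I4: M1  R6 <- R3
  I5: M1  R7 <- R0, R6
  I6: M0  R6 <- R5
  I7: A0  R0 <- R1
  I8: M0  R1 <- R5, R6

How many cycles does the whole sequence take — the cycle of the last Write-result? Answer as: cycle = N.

cycle = 32

I1 -> (1, 2, 7, 8)
I2 -> (2, 3, 4, 5)
I3 -> (6, 7, 8, 9)  // struct: A0 busy until I2 writes@5
I4 -> (7, 9, 14, 15)  // RAW R3: wait I1 write@8
I5 -> (16, 17, 22, 23)  // struct: M1 busy until I4 writes@15
I6 -> (17, 18, 23, 24)
I7 -> (18, 19, 20, 21)
I8 -> (25, 26, 31, 32)  // struct: M0 busy until I6 writes@24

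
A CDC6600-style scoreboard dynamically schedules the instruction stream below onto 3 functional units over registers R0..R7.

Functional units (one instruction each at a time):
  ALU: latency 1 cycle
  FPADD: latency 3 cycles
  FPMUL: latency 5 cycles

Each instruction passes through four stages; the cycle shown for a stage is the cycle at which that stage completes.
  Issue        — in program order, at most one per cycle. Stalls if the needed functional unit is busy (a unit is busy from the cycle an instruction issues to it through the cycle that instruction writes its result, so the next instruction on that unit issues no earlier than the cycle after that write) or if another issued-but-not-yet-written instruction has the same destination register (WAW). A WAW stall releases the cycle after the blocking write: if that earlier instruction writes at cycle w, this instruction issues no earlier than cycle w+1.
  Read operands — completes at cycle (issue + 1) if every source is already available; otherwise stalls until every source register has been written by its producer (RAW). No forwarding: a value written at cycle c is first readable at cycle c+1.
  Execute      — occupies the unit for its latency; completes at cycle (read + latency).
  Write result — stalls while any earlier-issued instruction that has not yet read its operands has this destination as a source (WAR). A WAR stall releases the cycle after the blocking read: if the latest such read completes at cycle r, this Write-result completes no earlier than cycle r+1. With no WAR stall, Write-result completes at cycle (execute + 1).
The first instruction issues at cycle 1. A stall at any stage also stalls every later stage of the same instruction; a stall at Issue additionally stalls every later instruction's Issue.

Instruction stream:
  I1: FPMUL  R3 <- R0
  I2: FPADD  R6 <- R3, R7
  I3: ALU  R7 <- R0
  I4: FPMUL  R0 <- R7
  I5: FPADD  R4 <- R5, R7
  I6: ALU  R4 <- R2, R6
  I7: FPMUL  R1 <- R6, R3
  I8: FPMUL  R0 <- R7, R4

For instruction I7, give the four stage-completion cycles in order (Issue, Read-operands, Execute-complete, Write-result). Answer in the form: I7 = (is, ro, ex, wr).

I7 = (21, 22, 27, 28)

[I1] 1/2/7/8
[I2] 2/9/12/13  (RAW R3: wait I1 write@8)
[I3] 3/4/5/10  (WAR R7: wait I2 read@9)
[I4] 9/11/16/17  (struct: FPMUL busy until I1 writes@8; RAW R7: wait I3 write@10)
[I5] 14/15/18/19  (struct: FPADD busy until I2 writes@13)
[I6] 20/21/22/23  (WAW R4: wait I5 write@19)
[I7] 21/22/27/28
[I8] 29/30/35/36  (struct: FPMUL busy until I7 writes@28)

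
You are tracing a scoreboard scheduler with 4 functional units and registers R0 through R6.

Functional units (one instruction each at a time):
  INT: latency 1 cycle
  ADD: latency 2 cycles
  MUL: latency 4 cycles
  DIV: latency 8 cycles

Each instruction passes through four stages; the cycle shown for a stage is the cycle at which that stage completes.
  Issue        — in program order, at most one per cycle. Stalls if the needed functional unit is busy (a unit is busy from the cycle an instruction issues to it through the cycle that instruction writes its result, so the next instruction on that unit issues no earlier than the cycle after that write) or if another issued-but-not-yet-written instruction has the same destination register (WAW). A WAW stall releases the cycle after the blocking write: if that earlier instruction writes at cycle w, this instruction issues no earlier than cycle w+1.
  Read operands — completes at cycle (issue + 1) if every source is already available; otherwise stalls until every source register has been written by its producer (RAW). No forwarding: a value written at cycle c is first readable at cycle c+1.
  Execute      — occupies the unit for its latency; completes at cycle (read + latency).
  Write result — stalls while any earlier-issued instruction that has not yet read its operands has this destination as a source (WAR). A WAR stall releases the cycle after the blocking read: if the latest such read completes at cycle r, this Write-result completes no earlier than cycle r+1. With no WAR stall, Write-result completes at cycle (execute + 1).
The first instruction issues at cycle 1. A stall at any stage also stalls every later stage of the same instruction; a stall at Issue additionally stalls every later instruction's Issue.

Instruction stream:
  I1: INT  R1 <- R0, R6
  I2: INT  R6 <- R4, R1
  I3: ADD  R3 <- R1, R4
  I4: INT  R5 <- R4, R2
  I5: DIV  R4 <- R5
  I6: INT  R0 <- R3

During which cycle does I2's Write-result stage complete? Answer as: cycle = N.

cycle 1: I1 dispatched to INT
cycle 2: I1 operands ready
cycle 3: I1 complete
cycle 4: R1←I1
cycle 5: I2 dispatched to INT
cycle 6: I2 operands ready; I3 dispatched to ADD
cycle 7: I2 complete; I3 operands ready
cycle 8: R6←I2
cycle 9: I3 complete; I4 dispatched to INT
cycle 10: R3←I3; I4 operands ready; I5 dispatched to DIV
cycle 11: I4 complete
cycle 12: R5←I4
cycle 13: I5 operands ready; I6 dispatched to INT
cycle 14: I6 operands ready
cycle 15: I6 complete
cycle 16: R0←I6
cycle 21: I5 complete
cycle 22: R4←I5

cycle = 8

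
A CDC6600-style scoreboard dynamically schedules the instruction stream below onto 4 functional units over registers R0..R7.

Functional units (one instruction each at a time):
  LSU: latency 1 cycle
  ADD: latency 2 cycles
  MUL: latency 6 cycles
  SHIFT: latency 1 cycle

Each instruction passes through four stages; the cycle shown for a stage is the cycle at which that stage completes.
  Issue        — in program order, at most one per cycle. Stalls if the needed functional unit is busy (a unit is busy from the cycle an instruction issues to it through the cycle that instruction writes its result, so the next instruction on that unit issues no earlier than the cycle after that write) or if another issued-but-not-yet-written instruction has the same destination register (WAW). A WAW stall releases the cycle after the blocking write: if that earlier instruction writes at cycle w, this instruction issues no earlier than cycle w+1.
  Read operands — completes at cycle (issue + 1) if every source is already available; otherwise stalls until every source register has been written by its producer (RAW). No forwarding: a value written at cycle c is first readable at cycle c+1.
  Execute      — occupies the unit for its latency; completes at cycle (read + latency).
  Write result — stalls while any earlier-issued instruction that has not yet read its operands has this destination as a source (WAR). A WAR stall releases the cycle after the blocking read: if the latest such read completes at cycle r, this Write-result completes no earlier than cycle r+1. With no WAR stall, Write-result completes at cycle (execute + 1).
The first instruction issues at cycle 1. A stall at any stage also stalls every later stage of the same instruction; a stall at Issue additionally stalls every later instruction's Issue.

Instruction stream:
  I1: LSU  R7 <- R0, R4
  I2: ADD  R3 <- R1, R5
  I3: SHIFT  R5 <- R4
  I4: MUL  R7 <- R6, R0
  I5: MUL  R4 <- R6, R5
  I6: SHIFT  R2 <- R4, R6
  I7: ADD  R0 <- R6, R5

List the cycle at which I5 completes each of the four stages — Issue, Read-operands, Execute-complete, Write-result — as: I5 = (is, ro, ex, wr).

cycle 1: I1→LSU
cycle 2: I1 RO · I2→ADD
cycle 3: I1 EX · I2 RO · I3→SHIFT
cycle 4: I1 WR R7 · I3 RO
cycle 5: I2 EX · I3 EX · I4→MUL
cycle 6: I2 WR R3 · I3 WR R5 · I4 RO
cycle 12: I4 EX
cycle 13: I4 WR R7
cycle 14: I5→MUL
cycle 15: I5 RO · I6→SHIFT
cycle 16: I7→ADD
cycle 17: I7 RO
cycle 19: I7 EX
cycle 20: I7 WR R0
cycle 21: I5 EX
cycle 22: I5 WR R4
cycle 23: I6 RO
cycle 24: I6 EX
cycle 25: I6 WR R2

I5 = (14, 15, 21, 22)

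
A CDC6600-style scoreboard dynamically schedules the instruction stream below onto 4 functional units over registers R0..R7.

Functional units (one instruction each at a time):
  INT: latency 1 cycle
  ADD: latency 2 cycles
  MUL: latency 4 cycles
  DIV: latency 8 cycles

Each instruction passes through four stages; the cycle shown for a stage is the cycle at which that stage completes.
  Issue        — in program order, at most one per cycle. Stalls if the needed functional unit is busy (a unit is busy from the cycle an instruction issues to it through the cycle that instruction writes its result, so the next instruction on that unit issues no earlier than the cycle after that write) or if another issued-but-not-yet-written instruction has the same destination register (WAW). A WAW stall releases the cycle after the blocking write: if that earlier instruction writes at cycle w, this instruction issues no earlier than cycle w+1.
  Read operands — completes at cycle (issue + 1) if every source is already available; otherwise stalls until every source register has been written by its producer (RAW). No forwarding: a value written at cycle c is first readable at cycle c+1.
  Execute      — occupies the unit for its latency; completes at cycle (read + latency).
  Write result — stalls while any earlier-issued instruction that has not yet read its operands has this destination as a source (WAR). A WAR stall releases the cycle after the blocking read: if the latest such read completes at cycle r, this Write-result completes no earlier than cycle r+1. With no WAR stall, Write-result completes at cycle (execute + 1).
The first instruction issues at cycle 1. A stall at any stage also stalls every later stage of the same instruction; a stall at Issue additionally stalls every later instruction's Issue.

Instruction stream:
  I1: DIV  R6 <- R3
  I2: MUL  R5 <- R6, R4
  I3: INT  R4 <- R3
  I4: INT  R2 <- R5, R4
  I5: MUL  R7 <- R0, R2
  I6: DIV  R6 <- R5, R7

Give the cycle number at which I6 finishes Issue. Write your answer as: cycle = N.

cycle 1: I1 issues→DIV
cycle 2: I1 reads, I2 issues→MUL
cycle 3: I3 issues→INT
cycle 4: I3 reads
cycle 5: I3 exec-done
cycle 10: I1 exec-done
cycle 11: I1 writes R6
cycle 12: I2 reads
cycle 13: I3 writes R4
cycle 14: I4 issues→INT
cycle 16: I2 exec-done
cycle 17: I2 writes R5
cycle 18: I4 reads, I5 issues→MUL
cycle 19: I4 exec-done, I6 issues→DIV
cycle 20: I4 writes R2
cycle 21: I5 reads
cycle 25: I5 exec-done
cycle 26: I5 writes R7
cycle 27: I6 reads
cycle 35: I6 exec-done
cycle 36: I6 writes R6

cycle = 19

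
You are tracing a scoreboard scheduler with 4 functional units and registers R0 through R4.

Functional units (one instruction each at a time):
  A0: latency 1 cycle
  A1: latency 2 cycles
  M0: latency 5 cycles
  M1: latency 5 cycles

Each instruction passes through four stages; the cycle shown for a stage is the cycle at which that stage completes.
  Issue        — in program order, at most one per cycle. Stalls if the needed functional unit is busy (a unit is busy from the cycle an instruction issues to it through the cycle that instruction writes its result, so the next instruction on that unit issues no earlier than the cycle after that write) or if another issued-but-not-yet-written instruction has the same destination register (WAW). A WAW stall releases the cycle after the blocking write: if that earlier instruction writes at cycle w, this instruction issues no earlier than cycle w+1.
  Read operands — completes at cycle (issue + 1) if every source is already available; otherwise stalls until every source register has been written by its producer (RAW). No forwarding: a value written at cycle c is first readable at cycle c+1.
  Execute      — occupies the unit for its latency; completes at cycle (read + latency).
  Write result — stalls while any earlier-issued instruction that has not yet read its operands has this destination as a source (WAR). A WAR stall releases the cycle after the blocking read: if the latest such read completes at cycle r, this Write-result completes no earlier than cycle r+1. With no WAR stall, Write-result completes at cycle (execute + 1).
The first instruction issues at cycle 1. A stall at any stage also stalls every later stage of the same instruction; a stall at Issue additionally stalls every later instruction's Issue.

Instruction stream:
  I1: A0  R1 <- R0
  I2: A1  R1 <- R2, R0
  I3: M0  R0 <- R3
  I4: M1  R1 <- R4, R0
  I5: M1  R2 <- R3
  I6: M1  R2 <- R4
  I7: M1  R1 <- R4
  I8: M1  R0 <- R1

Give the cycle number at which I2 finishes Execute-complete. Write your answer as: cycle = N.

cycle 1: issue I1 (A0)
cycle 2: I1 read-ops
cycle 3: I1 finished on A0
cycle 4: I1→R1
cycle 5: issue I2 (A1)
cycle 6: I2 read-ops; issue I3 (M0)
cycle 7: I3 read-ops
cycle 8: I2 finished on A1
cycle 9: I2→R1
cycle 10: issue I4 (M1)
cycle 12: I3 finished on M0
cycle 13: I3→R0
cycle 14: I4 read-ops
cycle 19: I4 finished on M1
cycle 20: I4→R1
cycle 21: issue I5 (M1)
cycle 22: I5 read-ops
cycle 27: I5 finished on M1
cycle 28: I5→R2
cycle 29: issue I6 (M1)
cycle 30: I6 read-ops
cycle 35: I6 finished on M1
cycle 36: I6→R2
cycle 37: issue I7 (M1)
cycle 38: I7 read-ops
cycle 43: I7 finished on M1
cycle 44: I7→R1
cycle 45: issue I8 (M1)
cycle 46: I8 read-ops
cycle 51: I8 finished on M1
cycle 52: I8→R0

cycle = 8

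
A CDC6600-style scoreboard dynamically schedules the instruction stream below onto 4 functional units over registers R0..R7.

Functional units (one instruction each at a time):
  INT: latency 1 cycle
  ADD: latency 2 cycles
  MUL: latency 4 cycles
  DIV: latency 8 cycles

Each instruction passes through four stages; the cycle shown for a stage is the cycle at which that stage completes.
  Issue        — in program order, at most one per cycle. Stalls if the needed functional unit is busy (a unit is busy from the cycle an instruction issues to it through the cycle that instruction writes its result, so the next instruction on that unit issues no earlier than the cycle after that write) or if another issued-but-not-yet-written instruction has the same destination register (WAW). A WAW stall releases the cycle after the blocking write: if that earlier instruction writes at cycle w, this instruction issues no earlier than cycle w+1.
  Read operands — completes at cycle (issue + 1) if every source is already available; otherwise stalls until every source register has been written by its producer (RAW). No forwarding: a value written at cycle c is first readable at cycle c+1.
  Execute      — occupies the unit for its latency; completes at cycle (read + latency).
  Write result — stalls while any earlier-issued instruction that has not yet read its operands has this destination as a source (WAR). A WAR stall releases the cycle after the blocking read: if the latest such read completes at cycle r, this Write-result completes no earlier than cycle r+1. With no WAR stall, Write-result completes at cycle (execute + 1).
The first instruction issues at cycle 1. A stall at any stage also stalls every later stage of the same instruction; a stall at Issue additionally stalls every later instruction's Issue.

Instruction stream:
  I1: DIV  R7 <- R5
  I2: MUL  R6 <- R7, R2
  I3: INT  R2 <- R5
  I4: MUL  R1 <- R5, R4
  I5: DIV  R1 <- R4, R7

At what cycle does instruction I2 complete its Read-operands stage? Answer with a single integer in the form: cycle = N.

I1 -> (1, 2, 10, 11)
I2 -> (2, 12, 16, 17)  // RAW R7: wait I1 write@11
I3 -> (3, 4, 5, 13)  // WAR R2: wait I2 read@12
I4 -> (18, 19, 23, 24)  // struct: MUL busy until I2 writes@17
I5 -> (25, 26, 34, 35)  // WAW R1: wait I4 write@24

cycle = 12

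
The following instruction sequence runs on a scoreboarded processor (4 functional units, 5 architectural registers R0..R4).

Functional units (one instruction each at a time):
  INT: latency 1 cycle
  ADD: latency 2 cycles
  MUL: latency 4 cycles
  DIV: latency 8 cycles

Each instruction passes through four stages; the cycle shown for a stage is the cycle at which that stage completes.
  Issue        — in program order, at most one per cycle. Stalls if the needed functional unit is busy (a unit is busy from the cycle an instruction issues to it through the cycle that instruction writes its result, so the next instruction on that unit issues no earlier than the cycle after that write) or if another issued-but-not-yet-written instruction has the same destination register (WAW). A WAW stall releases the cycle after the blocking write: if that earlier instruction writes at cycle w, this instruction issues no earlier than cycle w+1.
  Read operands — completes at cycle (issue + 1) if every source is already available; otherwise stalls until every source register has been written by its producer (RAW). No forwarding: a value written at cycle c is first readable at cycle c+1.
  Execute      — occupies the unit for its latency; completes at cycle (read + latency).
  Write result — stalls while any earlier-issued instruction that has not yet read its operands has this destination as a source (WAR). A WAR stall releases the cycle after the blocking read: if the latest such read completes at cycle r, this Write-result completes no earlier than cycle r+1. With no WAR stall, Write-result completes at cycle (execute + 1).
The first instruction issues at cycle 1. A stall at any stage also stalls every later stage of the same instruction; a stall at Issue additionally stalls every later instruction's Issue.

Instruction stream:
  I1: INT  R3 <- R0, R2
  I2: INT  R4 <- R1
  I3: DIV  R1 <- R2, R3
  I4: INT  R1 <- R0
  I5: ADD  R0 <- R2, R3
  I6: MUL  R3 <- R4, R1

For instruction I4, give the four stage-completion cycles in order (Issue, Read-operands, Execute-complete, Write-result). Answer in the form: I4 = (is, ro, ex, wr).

I4 = (17, 18, 19, 20)

c1: issue I1 (INT)
c2: I1 read-ops
c3: I1 finished on INT
c4: I1→R3
c5: issue I2 (INT)
c6: I2 read-ops · issue I3 (DIV)
c7: I2 finished on INT · I3 read-ops
c8: I2→R4
c15: I3 finished on DIV
c16: I3→R1
c17: issue I4 (INT)
c18: I4 read-ops · issue I5 (ADD)
c19: I4 finished on INT · I5 read-ops · issue I6 (MUL)
c20: I4→R1
c21: I5 finished on ADD · I6 read-ops
c22: I5→R0
c25: I6 finished on MUL
c26: I6→R3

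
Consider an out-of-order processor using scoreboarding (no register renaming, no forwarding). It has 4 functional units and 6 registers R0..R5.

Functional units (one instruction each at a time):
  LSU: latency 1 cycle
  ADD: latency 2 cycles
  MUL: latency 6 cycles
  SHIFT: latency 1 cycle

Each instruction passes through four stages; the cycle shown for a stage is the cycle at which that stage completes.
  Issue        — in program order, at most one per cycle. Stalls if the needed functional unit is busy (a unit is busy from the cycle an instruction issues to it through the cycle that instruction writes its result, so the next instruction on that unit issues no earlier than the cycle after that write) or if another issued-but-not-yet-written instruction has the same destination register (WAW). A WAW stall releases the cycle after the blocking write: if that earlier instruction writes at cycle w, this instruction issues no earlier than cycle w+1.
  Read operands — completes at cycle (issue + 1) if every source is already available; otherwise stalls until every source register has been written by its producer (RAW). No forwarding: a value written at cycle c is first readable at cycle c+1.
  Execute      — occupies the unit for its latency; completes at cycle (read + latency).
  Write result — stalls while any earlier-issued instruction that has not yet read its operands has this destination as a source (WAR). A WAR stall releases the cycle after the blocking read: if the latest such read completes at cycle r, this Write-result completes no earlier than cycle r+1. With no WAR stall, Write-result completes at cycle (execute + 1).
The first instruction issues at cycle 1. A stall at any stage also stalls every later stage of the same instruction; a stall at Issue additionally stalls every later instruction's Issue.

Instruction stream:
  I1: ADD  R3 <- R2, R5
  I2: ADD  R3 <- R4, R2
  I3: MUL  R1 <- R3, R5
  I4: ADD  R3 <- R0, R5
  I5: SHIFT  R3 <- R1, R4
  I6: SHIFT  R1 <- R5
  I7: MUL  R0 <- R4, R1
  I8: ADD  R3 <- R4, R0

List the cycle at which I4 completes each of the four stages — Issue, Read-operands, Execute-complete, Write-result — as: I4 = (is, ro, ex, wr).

I4 = (11, 12, 14, 15)

cycle 1: I1 issues→ADD
cycle 2: I1 reads
cycle 4: I1 exec-done
cycle 5: I1 writes R3
cycle 6: I2 issues→ADD
cycle 7: I2 reads, I3 issues→MUL
cycle 9: I2 exec-done
cycle 10: I2 writes R3
cycle 11: I3 reads, I4 issues→ADD
cycle 12: I4 reads
cycle 14: I4 exec-done
cycle 15: I4 writes R3
cycle 16: I5 issues→SHIFT
cycle 17: I3 exec-done
cycle 18: I3 writes R1
cycle 19: I5 reads
cycle 20: I5 exec-done
cycle 21: I5 writes R3
cycle 22: I6 issues→SHIFT
cycle 23: I6 reads, I7 issues→MUL
cycle 24: I6 exec-done, I8 issues→ADD
cycle 25: I6 writes R1
cycle 26: I7 reads
cycle 32: I7 exec-done
cycle 33: I7 writes R0
cycle 34: I8 reads
cycle 36: I8 exec-done
cycle 37: I8 writes R3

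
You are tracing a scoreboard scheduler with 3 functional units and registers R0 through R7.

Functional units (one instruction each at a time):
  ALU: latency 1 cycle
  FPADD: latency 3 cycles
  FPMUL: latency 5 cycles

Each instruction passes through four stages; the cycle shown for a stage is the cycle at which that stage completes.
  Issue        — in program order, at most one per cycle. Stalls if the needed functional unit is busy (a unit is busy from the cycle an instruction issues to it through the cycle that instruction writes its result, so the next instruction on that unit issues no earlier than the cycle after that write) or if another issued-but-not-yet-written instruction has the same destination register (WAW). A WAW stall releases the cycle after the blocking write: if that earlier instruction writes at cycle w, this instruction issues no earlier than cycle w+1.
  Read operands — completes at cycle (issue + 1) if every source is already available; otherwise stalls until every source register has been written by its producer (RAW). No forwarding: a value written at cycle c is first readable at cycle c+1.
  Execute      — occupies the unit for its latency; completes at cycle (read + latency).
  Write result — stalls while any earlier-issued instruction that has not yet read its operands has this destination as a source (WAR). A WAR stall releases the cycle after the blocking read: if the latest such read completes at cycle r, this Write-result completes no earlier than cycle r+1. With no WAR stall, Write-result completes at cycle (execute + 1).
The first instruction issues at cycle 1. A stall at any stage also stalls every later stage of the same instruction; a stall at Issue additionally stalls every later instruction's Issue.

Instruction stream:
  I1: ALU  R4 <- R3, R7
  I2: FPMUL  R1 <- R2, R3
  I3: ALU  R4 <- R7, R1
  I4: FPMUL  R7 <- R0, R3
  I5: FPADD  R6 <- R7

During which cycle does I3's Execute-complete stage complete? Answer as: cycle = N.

t=1  I1→ALU
t=2  I1 RO; I2→FPMUL
t=3  I1 EX; I2 RO
t=4  I1 WR R4
t=5  I3→ALU
t=8  I2 EX
t=9  I2 WR R1
t=10  I3 RO; I4→FPMUL
t=11  I3 EX; I4 RO; I5→FPADD
t=12  I3 WR R4
t=16  I4 EX
t=17  I4 WR R7
t=18  I5 RO
t=21  I5 EX
t=22  I5 WR R6

cycle = 11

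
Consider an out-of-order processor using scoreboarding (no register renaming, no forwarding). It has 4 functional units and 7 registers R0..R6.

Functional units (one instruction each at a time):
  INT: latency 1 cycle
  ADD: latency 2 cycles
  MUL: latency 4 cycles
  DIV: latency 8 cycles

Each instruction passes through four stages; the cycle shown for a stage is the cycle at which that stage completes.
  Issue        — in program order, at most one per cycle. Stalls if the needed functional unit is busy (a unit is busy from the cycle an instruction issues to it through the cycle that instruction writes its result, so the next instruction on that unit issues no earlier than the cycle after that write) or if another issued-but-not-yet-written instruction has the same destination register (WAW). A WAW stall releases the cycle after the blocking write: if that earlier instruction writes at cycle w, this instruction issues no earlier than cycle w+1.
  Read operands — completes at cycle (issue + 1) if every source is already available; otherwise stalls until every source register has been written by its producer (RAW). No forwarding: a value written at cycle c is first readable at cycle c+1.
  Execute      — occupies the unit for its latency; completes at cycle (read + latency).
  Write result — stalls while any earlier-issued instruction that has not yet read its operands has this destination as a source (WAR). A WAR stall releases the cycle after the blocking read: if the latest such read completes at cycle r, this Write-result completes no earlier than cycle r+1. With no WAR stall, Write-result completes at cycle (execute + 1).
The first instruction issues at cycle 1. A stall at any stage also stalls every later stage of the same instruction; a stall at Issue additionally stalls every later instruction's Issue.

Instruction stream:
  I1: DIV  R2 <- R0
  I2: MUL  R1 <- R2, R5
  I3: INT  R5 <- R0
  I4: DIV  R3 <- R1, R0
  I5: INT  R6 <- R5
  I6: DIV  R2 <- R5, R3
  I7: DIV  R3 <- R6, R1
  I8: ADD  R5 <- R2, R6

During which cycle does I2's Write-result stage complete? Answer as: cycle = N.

cycle = 17

  I1 | 1 | 2 | 10 | 11
  I2 | 2 | 12 | 16 | 17   RAW R2: wait I1 write@11
  I3 | 3 | 4 | 5 | 13   WAR R5: wait I2 read@12
  I4 | 12 | 18 | 26 | 27   struct: DIV busy until I1 writes@11 · RAW R1: wait I2 write@17
  I5 | 14 | 15 | 16 | 17   struct: INT busy until I3 writes@13
  I6 | 28 | 29 | 37 | 38   struct: DIV busy until I4 writes@27
  I7 | 39 | 40 | 48 | 49   struct: DIV busy until I6 writes@38
  I8 | 40 | 41 | 43 | 44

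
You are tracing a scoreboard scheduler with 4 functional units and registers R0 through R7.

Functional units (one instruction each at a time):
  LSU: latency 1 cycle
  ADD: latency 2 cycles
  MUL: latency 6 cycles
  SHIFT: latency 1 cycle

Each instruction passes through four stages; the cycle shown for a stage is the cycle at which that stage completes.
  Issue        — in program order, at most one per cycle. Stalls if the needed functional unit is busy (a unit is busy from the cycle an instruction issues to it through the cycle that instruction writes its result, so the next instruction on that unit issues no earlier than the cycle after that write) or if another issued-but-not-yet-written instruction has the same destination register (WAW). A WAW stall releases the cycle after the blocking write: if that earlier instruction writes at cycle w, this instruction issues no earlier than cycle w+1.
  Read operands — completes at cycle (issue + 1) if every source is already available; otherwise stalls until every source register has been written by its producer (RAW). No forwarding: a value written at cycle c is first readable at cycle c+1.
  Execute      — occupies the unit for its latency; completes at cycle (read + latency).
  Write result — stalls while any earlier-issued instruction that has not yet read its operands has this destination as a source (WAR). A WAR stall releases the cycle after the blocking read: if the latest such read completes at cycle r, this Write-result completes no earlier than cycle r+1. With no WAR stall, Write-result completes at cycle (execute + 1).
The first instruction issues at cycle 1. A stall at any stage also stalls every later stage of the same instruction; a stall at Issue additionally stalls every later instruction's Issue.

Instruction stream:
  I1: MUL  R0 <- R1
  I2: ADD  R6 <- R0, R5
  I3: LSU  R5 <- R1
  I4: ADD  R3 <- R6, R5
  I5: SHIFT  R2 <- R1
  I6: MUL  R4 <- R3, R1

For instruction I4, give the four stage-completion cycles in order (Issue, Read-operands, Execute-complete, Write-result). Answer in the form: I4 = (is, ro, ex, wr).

I4 = (14, 15, 17, 18)

  I1 | 1 | 2 | 8 | 9
  I2 | 2 | 10 | 12 | 13   RAW R0: wait I1 write@9
  I3 | 3 | 4 | 5 | 11   WAR R5: wait I2 read@10
  I4 | 14 | 15 | 17 | 18   struct: ADD busy until I2 writes@13
  I5 | 15 | 16 | 17 | 18
  I6 | 16 | 19 | 25 | 26   RAW R3: wait I4 write@18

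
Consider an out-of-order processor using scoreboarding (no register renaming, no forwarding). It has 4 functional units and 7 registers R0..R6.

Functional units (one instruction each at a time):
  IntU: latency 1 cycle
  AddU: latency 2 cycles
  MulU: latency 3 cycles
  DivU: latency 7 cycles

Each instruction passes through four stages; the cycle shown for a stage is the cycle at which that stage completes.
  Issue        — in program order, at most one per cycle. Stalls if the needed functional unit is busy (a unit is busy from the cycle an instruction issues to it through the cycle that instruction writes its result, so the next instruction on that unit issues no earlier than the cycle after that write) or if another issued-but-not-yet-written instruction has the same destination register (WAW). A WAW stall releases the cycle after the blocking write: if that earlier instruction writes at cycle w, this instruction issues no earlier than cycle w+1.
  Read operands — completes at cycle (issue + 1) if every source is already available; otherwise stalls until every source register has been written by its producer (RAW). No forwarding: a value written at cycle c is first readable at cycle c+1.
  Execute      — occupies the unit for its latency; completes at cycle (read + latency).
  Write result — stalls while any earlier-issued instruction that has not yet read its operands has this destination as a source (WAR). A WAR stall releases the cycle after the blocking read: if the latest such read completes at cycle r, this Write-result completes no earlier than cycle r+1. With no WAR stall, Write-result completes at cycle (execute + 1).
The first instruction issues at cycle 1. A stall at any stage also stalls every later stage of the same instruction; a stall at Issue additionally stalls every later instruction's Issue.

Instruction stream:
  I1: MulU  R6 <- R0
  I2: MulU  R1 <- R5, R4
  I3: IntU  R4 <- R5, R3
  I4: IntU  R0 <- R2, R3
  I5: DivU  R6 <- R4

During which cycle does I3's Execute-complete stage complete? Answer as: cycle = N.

t=1  I1 dispatched to MulU
t=2  I1 operands ready
t=5  I1 complete
t=6  R6←I1
t=7  I2 dispatched to MulU
t=8  I2 operands ready | I3 dispatched to IntU
t=9  I3 operands ready
t=10  I3 complete
t=11  I2 complete | R4←I3
t=12  R1←I2 | I4 dispatched to IntU
t=13  I4 operands ready | I5 dispatched to DivU
t=14  I4 complete | I5 operands ready
t=15  R0←I4
t=21  I5 complete
t=22  R6←I5

cycle = 10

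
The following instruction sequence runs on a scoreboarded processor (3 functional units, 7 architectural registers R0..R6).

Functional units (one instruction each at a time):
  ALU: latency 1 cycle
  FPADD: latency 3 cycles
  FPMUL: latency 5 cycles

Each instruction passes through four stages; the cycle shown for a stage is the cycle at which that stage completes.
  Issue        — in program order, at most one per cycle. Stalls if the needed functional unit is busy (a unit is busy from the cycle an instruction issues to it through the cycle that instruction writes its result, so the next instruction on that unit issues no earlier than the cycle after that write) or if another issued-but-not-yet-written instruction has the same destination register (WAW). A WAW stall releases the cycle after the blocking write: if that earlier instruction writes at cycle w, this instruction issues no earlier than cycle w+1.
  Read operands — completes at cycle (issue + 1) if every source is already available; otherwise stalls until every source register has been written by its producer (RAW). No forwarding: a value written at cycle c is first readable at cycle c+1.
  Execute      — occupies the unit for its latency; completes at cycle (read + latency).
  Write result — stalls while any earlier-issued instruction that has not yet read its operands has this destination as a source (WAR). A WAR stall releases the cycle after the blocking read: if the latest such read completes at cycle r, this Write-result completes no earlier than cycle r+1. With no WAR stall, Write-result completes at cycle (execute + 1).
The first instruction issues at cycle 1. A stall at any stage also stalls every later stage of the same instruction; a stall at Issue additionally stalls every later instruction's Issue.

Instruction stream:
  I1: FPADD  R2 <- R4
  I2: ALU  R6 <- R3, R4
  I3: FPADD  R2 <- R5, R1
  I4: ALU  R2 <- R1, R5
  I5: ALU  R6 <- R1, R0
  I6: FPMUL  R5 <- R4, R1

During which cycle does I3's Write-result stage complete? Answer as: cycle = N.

I1: IS=1 RO=2 EX=5 WR=6
I2: IS=2 RO=3 EX=4 WR=5
I3: IS=7 RO=8 EX=11 WR=12  [struct: FPADD busy until I1 writes@6]
I4: IS=13 RO=14 EX=15 WR=16  [WAW R2: wait I3 write@12]
I5: IS=17 RO=18 EX=19 WR=20  [struct: ALU busy until I4 writes@16]
I6: IS=18 RO=19 EX=24 WR=25

cycle = 12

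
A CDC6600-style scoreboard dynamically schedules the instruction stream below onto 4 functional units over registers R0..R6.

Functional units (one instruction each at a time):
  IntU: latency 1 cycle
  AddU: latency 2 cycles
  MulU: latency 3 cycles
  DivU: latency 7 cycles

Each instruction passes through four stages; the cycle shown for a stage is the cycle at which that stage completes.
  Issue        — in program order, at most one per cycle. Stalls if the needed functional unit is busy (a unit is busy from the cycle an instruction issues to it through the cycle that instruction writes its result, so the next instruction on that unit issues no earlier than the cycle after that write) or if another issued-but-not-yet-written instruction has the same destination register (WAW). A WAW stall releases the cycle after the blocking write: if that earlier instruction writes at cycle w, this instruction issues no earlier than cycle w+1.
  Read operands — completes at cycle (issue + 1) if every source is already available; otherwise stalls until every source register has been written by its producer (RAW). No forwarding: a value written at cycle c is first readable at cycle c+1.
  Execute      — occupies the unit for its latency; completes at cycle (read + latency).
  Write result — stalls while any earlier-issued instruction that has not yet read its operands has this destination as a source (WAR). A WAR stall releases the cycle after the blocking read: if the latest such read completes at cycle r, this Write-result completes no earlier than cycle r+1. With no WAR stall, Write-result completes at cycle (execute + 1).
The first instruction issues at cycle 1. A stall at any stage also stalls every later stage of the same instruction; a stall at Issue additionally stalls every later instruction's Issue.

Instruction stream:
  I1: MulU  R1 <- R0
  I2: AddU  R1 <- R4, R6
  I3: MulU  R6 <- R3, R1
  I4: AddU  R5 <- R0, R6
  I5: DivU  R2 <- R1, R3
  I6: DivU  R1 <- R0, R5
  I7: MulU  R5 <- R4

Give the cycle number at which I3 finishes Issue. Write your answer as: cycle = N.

cycle 1: I1 issues→MulU
cycle 2: I1 reads
cycle 5: I1 exec-done
cycle 6: I1 writes R1
cycle 7: I2 issues→AddU
cycle 8: I2 reads | I3 issues→MulU
cycle 10: I2 exec-done
cycle 11: I2 writes R1
cycle 12: I3 reads | I4 issues→AddU
cycle 13: I5 issues→DivU
cycle 14: I5 reads
cycle 15: I3 exec-done
cycle 16: I3 writes R6
cycle 17: I4 reads
cycle 19: I4 exec-done
cycle 20: I4 writes R5
cycle 21: I5 exec-done
cycle 22: I5 writes R2
cycle 23: I6 issues→DivU
cycle 24: I6 reads | I7 issues→MulU
cycle 25: I7 reads
cycle 28: I7 exec-done
cycle 29: I7 writes R5
cycle 31: I6 exec-done
cycle 32: I6 writes R1

cycle = 8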